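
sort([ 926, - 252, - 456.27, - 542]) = [ - 542, - 456.27, - 252, 926]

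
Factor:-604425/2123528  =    -  2^( - 3)*3^1*5^2 * 11^ ( - 1)*59^( - 1)*409^( - 1 ) * 8059^1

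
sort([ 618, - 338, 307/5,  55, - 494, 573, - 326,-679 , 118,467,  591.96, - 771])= [ - 771, - 679, - 494, - 338,  -  326, 55, 307/5, 118,467,573, 591.96,  618]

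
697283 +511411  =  1208694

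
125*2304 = 288000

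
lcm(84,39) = 1092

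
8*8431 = 67448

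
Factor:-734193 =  - 3^2*29^2 * 97^1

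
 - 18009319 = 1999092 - 20008411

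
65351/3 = 65351/3= 21783.67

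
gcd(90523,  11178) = 1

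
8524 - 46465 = - 37941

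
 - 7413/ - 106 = 69+99/106 = 69.93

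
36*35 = 1260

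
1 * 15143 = 15143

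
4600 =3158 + 1442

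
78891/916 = 86 + 115/916 = 86.13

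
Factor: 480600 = 2^3*3^3*5^2 * 89^1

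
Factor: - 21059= - 21059^1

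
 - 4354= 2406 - 6760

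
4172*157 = 655004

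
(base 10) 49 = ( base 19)2b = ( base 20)29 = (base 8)61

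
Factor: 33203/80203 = 139^ ( - 1)*577^( - 1)*33203^1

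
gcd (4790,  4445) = 5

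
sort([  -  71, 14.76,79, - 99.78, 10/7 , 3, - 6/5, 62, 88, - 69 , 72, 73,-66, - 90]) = [ - 99.78, - 90,- 71, - 69, - 66 , - 6/5, 10/7, 3,  14.76, 62 , 72, 73,79, 88 ]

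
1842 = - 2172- - 4014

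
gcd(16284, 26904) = 708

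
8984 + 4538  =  13522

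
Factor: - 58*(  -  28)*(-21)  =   - 2^3*3^1*7^2*29^1 = - 34104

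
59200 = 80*740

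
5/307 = 5/307 =0.02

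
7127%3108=911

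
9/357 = 3/119 = 0.03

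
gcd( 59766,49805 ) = 9961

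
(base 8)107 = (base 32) 27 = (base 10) 71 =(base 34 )23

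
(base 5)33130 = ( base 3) 10010211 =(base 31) 2BR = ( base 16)8F2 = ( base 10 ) 2290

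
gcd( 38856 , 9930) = 6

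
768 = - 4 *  ( - 192 )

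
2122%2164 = 2122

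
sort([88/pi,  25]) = [25,88/pi ]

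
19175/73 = 19175/73 = 262.67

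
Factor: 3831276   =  2^2*3^1*37^1*8629^1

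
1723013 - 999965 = 723048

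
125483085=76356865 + 49126220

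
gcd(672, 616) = 56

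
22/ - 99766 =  - 11/49883= - 0.00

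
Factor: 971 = 971^1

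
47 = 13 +34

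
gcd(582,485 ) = 97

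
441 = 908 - 467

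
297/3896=297/3896=0.08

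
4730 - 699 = 4031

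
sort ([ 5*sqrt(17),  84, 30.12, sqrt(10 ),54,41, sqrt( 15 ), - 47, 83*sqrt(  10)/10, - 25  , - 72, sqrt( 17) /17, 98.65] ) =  [ - 72, - 47, - 25, sqrt( 17 )/17,sqrt(10), sqrt( 15), 5*sqrt ( 17), 83*sqrt( 10 )/10, 30.12, 41, 54, 84, 98.65 ] 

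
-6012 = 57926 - 63938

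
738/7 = 738/7 =105.43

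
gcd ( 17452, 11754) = 2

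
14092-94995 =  - 80903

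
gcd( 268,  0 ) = 268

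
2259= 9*251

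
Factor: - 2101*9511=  - 19982611 = -11^1*191^1*9511^1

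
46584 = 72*647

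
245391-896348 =  -  650957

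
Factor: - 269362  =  -2^1 * 134681^1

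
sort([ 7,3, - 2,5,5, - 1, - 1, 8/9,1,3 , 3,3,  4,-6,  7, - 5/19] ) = [  -  6, - 2, - 1,  -  1,-5/19,8/9, 1,3,  3,3, 3,4, 5,5,7,7]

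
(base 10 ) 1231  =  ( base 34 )127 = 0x4CF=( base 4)103033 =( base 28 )1FR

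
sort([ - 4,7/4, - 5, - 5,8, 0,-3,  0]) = [ - 5, - 5 , - 4, - 3, 0,0,7/4, 8]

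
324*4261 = 1380564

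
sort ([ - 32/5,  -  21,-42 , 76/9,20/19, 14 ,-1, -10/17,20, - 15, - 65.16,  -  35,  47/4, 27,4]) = [-65.16,-42,  -  35, -21, - 15 , - 32/5, - 1, - 10/17, 20/19, 4 , 76/9, 47/4, 14,20  ,  27 ] 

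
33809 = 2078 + 31731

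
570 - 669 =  - 99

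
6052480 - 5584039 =468441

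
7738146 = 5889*1314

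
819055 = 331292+487763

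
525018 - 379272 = 145746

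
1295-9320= - 8025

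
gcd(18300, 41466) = 6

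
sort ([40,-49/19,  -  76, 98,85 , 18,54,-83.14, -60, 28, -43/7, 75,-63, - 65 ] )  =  [ - 83.14,  -  76, - 65,-63,  -  60,-43/7, - 49/19,  18, 28,  40,54 , 75,  85,  98 ] 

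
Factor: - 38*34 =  - 1292 = - 2^2*17^1*19^1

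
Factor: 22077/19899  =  3^( - 1 )*67^( - 1 )*223^1= 223/201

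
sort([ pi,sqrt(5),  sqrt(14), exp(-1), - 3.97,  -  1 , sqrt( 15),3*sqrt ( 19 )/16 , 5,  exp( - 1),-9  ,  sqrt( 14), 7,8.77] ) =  [ - 9, -3.97, - 1,  exp( - 1),exp( - 1),3 * sqrt(19 ) /16,sqrt(5),pi,sqrt(14), sqrt (14 ),sqrt(15 ) , 5,7,8.77 ]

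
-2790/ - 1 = 2790 + 0/1 =2790.00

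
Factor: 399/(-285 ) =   -  7/5  =  - 5^(-1 ) * 7^1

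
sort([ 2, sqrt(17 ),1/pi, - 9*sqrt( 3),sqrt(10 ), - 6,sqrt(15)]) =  [ - 9*sqrt(3 ), - 6,1/pi,2 , sqrt( 10),sqrt(15 ), sqrt(17 )]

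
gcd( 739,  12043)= 1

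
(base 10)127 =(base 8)177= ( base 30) 47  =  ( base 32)3v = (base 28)4F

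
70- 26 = 44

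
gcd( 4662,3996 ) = 666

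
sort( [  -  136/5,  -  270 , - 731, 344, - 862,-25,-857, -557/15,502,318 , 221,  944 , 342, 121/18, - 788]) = [ - 862,-857,-788, - 731 , - 270 , - 557/15,-136/5, - 25,  121/18,221, 318, 342,344 , 502, 944]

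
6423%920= 903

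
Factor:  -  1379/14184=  - 2^(-3 )*3^(  -  2)*7^1 = - 7/72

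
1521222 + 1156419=2677641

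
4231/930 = 4 +511/930 = 4.55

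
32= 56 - 24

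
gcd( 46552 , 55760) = 8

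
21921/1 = 21921 = 21921.00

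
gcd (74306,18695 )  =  1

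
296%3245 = 296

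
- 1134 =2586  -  3720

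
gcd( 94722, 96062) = 2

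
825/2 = 412 + 1/2  =  412.50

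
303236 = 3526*86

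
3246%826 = 768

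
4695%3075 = 1620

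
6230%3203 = 3027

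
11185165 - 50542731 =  - 39357566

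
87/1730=87/1730 = 0.05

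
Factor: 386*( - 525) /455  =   -5790/13 = - 2^1*3^1*5^1*13^( - 1 )*193^1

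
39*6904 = 269256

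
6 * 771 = 4626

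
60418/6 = 10069+2/3  =  10069.67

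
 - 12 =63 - 75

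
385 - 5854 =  -5469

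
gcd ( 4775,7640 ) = 955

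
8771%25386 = 8771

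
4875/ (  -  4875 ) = - 1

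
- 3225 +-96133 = -99358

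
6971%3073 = 825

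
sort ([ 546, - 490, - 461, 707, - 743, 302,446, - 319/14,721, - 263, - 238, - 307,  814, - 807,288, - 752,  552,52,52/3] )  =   [ - 807, - 752, - 743,- 490, - 461, -307, - 263, - 238,-319/14, 52/3,52 , 288,302,  446,546,  552, 707,721,814]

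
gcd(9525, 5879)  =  1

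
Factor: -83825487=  - 3^2*17^1*47^1*11657^1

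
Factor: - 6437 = -41^1*157^1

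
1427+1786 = 3213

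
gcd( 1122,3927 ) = 561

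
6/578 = 3/289 = 0.01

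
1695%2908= 1695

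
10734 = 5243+5491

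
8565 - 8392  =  173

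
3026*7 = 21182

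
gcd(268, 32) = 4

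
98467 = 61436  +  37031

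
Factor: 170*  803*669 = 2^1*3^1*5^1 * 11^1*  17^1*73^1*223^1 = 91325190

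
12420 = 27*460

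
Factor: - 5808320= -2^6*5^1*7^1*2593^1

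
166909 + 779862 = 946771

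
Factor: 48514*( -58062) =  - 2816819868 = - 2^2*3^1*127^1*191^1*9677^1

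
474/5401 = 474/5401 =0.09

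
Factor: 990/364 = 495/182 = 2^(  -  1 )*3^2*5^1*7^( - 1)*11^1*13^( - 1 )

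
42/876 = 7/146 = 0.05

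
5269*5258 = 27704402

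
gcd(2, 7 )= 1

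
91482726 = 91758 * 997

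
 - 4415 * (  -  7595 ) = 33531925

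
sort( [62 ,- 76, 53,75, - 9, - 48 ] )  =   [-76, - 48, -9, 53,62,75]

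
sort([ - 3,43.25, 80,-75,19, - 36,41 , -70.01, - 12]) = [ - 75, - 70.01 , - 36, - 12,-3, 19, 41,43.25,80] 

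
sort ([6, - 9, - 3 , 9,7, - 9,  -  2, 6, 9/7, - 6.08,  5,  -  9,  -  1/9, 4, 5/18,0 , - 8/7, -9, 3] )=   [ - 9 , - 9, - 9, - 9, - 6.08, -3,  -  2, - 8/7 , - 1/9 , 0,5/18,9/7, 3,  4, 5,6, 6,7,9]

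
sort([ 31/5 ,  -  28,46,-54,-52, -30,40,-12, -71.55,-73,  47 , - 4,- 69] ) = [-73,- 71.55,-69, - 54 ,-52, -30, - 28, - 12, - 4, 31/5, 40,46,47] 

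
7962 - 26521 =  - 18559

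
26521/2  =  13260 + 1/2 = 13260.50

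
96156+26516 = 122672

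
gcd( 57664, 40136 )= 8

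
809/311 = 809/311 = 2.60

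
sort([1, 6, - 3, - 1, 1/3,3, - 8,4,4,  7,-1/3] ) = [ - 8, - 3, - 1, - 1/3,1/3, 1 , 3,4,4, 6, 7]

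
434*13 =5642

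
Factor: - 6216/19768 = -111/353 = -3^1*37^1*353^( - 1)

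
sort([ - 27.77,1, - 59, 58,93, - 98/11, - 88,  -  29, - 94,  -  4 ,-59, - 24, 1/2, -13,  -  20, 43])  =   [-94, -88 ,-59, - 59 ,  -  29,-27.77,  -  24,  -  20, - 13, - 98/11, - 4,1/2, 1,43,58,  93] 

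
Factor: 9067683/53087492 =2^( - 2 ) * 3^1*41^1*59^( - 1 )*73721^1 *224947^ ( - 1) 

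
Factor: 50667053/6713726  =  2^( - 1)*113^1*23599^1*176677^( - 1) =2666687/353354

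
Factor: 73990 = 2^1*  5^1 * 7^2*151^1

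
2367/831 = 789/277= 2.85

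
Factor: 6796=2^2*1699^1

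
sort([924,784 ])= [784, 924 ]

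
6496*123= 799008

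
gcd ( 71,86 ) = 1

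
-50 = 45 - 95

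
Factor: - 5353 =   -  53^1*101^1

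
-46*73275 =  - 3370650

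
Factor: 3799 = 29^1 * 131^1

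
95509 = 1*95509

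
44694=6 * 7449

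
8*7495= 59960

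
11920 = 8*1490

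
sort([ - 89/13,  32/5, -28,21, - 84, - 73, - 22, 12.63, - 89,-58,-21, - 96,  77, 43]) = [  -  96, - 89,  -  84, - 73, - 58, - 28,  -  22, - 21, - 89/13  ,  32/5, 12.63,  21,  43, 77 ]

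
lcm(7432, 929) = 7432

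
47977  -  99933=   -  51956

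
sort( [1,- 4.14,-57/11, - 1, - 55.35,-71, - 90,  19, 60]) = [ - 90, - 71, - 55.35, - 57/11, - 4.14, - 1, 1, 19, 60] 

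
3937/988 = 3+973/988 = 3.98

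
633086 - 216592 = 416494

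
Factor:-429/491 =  - 3^1* 11^1 * 13^1*491^(  -  1 ) 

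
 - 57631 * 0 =0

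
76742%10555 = 2857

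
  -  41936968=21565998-63502966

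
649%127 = 14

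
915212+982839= 1898051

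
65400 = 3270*20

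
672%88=56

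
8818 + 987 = 9805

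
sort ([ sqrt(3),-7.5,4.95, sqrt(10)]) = [-7.5, sqrt(3), sqrt( 10), 4.95]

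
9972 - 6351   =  3621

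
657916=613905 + 44011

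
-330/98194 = -1 + 48932/49097 = - 0.00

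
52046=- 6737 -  - 58783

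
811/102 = 811/102 = 7.95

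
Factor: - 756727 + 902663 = 145936=2^4*7^1*1303^1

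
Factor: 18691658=2^1 * 2671^1*3499^1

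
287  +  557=844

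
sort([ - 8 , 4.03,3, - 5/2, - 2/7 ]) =[ - 8, - 5/2, - 2/7,3,4.03]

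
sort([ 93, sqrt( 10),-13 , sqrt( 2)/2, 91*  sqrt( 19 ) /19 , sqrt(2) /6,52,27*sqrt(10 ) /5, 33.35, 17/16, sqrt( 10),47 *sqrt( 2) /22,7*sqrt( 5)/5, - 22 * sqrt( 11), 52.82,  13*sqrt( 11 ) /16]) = [ - 22*sqrt ( 11),-13, sqrt( 2 ) /6, sqrt( 2)/2,  17/16, 13 * sqrt( 11)/16, 47*sqrt( 2 )/22, 7* sqrt( 5) /5,sqrt( 10 ), sqrt( 10),  27*sqrt( 10 )/5,91*sqrt( 19) /19,33.35,52,52.82,93] 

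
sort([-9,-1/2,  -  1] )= [ - 9, - 1,-1/2 ] 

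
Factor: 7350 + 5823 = 13173   =  3^1 * 4391^1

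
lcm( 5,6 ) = 30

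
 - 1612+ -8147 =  - 9759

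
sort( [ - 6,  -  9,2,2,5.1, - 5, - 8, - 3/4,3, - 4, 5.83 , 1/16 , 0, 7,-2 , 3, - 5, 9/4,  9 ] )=[ - 9, - 8, - 6, - 5, - 5, - 4, - 2, - 3/4,0 , 1/16,2  ,  2,  9/4,3,3 , 5.1,5.83, 7, 9 ]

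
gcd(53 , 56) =1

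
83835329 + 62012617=145847946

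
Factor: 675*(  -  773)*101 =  - 3^3*5^2*101^1 * 773^1 = -52699275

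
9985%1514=901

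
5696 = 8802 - 3106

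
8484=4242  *2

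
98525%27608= 15701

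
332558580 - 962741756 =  - 630183176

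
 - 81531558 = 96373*(-846) 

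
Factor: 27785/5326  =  2^ (  -  1 ) * 5^1*2663^(- 1)*5557^1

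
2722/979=2 + 764/979 = 2.78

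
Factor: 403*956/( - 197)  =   - 2^2*13^1*31^1 * 197^ ( - 1 )*239^1 = - 385268/197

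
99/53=1 + 46/53= 1.87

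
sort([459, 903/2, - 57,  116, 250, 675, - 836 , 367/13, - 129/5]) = [ - 836, - 57, - 129/5, 367/13 , 116 , 250, 903/2,459, 675] 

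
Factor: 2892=2^2*3^1*241^1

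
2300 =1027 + 1273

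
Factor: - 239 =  - 239^1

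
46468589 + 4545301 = 51013890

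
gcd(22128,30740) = 4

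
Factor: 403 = 13^1*31^1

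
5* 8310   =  41550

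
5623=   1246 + 4377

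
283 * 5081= 1437923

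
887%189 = 131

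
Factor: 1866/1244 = 3/2  =  2^(-1 )*3^1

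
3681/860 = 4+241/860  =  4.28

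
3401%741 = 437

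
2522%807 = 101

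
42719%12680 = 4679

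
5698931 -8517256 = -2818325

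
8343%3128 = 2087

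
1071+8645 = 9716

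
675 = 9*75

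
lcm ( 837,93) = 837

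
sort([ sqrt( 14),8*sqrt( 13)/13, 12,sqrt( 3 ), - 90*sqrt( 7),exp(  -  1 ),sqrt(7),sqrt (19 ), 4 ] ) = [-90*sqrt( 7),exp( - 1)  ,  sqrt(3 ), 8 * sqrt( 13 ) /13, sqrt( 7 ),  sqrt(14) , 4,sqrt( 19), 12]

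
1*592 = 592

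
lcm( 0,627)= 0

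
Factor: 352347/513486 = 2^ ( - 1)*3^( - 2)*37^( - 1 )*457^1= 457/666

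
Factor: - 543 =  - 3^1*181^1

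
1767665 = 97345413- 95577748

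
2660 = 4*665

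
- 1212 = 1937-3149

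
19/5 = 3 + 4/5=3.80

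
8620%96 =76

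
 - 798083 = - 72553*11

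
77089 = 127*607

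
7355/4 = 7355/4  =  1838.75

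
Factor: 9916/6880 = 2479/1720 = 2^ ( - 3)*5^( - 1) * 37^1*43^( - 1)*67^1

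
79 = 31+48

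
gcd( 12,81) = 3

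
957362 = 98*9769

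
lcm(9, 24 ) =72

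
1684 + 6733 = 8417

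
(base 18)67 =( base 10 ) 115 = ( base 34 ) 3D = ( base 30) 3P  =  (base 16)73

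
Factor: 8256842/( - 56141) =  - 2^1 *11^1*31^( -1) * 1811^( - 1 )*375311^1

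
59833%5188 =2765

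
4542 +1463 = 6005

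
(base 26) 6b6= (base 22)8LE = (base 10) 4348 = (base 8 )10374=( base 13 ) 1c96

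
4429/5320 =4429/5320 = 0.83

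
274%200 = 74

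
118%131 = 118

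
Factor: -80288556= -2^2*3^1 * 83^1* 80611^1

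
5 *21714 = 108570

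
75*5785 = 433875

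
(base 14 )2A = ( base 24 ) 1E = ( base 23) 1f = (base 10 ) 38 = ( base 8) 46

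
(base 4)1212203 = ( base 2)1100110100011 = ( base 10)6563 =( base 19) i38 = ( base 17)15C1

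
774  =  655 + 119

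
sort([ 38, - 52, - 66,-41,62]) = [ - 66,-52, - 41, 38, 62]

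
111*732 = 81252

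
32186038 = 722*44579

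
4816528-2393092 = 2423436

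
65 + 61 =126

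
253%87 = 79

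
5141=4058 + 1083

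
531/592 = 531/592= 0.90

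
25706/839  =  30 + 536/839=30.64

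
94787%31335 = 782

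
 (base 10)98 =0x62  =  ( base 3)10122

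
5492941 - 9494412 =-4001471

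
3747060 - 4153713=  -  406653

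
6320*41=259120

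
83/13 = 6 + 5/13  =  6.38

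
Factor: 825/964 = 2^(-2 )*3^1*5^2*11^1 * 241^(-1)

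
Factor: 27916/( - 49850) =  - 14/25= - 2^1*5^( - 2)*7^1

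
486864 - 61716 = 425148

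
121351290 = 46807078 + 74544212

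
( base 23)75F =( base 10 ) 3833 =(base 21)8eb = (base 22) 7K5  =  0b111011111001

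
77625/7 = 11089+2/7 = 11089.29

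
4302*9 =38718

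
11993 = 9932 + 2061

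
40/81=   40/81 =0.49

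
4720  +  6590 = 11310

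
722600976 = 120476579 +602124397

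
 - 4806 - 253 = - 5059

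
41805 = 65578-23773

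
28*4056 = 113568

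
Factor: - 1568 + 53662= 2^1*7^1 *61^2 = 52094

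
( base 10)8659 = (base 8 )20723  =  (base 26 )CL1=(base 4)2013103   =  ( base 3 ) 102212201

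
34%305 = 34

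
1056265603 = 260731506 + 795534097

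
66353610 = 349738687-283385077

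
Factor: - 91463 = - 91463^1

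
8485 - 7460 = 1025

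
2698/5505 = 2698/5505 = 0.49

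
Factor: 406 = 2^1*7^1*29^1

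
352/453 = 352/453 = 0.78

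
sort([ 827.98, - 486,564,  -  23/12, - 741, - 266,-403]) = [ - 741 ,-486, - 403,-266, - 23/12,564,827.98]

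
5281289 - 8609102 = - 3327813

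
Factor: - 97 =  -  97^1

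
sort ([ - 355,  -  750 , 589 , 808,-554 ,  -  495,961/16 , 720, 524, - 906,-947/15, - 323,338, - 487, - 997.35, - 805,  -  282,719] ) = [ - 997.35, - 906, - 805, - 750, - 554, - 495, - 487,-355, - 323, - 282, - 947/15, 961/16,338,524, 589, 719,720,808 ]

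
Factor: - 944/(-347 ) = 2^4*59^1*347^(-1)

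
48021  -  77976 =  - 29955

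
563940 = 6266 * 90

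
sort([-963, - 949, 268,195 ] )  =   [ - 963, - 949, 195, 268] 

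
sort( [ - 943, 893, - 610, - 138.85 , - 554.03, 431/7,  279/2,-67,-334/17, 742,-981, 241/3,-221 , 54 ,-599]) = [ - 981,-943,-610, - 599,- 554.03 ,-221, -138.85, - 67,-334/17,54, 431/7,  241/3, 279/2, 742, 893 ] 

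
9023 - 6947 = 2076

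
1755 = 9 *195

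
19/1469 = 19/1469 = 0.01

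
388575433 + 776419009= 1164994442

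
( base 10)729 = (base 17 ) 28F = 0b1011011001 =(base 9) 1000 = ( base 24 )169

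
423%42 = 3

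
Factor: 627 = 3^1 *11^1*19^1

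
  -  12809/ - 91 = 12809/91 =140.76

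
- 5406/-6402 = 901/1067 = 0.84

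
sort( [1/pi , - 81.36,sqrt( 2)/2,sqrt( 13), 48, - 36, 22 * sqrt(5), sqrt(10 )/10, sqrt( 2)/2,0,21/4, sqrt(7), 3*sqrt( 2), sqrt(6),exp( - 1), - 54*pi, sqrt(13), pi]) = [ - 54*pi, - 81.36,  -  36,0, sqrt( 10) /10,1/pi, exp(-1), sqrt( 2) /2 , sqrt( 2 )/2, sqrt(6), sqrt(7)  ,  pi, sqrt(13),  sqrt(13 ), 3*sqrt( 2 ), 21/4 , 48,  22*sqrt( 5 )]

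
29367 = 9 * 3263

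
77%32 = 13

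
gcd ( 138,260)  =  2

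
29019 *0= 0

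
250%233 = 17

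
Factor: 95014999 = 41^1 * 2317439^1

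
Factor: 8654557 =19^1*29^1*113^1*139^1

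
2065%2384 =2065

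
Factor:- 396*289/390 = -19074/65 = - 2^1*3^1 * 5^(-1 ) * 11^1 * 13^( - 1 )*17^2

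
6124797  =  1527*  4011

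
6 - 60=-54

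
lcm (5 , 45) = 45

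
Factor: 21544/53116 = 2^1*7^( - 2 )*271^( - 1 )*2693^1= 5386/13279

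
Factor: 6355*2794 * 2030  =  36044416100  =  2^2*5^2*7^1 * 11^1 * 29^1*31^1*41^1 * 127^1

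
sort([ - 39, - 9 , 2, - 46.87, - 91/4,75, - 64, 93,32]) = [ - 64,  -  46.87, - 39 ,  -  91/4, - 9, 2,32, 75, 93 ]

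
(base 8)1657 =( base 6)4211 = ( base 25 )1CI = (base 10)943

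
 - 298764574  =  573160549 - 871925123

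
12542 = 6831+5711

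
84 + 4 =88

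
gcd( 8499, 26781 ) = 3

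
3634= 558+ 3076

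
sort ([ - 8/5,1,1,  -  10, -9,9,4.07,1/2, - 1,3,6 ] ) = [ - 10,-9,-8/5, - 1,  1/2, 1, 1,3,4.07,6, 9 ]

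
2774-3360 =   -  586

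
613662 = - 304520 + 918182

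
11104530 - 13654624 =-2550094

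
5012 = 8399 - 3387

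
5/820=1/164  =  0.01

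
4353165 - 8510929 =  - 4157764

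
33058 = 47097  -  14039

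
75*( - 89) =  - 6675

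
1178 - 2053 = -875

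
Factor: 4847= 37^1*131^1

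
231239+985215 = 1216454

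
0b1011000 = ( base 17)53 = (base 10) 88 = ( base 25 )3D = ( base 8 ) 130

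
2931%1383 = 165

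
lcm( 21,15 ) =105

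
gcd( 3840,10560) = 960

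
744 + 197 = 941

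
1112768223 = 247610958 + 865157265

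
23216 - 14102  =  9114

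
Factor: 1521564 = 2^2*3^1*11^1*11527^1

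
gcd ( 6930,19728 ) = 18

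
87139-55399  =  31740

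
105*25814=2710470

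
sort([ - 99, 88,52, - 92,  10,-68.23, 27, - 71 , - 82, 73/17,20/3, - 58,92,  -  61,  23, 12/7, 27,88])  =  [- 99 , - 92, - 82 ,-71 ,- 68.23, - 61, - 58,12/7, 73/17, 20/3,10, 23,  27, 27, 52 , 88, 88 , 92]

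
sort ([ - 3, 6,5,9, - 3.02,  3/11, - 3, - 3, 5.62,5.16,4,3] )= [-3.02 , - 3, -3,- 3,3/11, 3 , 4, 5, 5.16 , 5.62,6,9] 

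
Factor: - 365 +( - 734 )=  - 1099 = -7^1* 157^1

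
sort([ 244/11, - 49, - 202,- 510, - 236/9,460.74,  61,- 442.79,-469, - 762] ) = [ - 762, - 510, - 469 , - 442.79, - 202, - 49, - 236/9,  244/11, 61 , 460.74 ] 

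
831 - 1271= - 440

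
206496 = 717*288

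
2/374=1/187 = 0.01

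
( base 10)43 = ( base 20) 23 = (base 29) 1E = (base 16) 2B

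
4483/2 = 4483/2=2241.50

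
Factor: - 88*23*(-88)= 178112 = 2^6*11^2*23^1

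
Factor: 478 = 2^1*239^1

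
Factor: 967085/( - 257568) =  - 2^( - 5)*3^( - 1)*5^1*7^1*2683^( - 1)*27631^1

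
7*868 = 6076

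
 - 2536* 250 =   -  634000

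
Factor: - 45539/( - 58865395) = 5^( - 1)*13^1*23^( - 1)*31^1*113^1 *511873^ ( - 1)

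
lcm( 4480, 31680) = 443520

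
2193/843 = 2+ 169/281=2.60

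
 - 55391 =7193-62584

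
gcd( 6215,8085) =55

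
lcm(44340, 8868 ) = 44340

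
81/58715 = 81/58715=0.00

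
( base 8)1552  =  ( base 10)874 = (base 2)1101101010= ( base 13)523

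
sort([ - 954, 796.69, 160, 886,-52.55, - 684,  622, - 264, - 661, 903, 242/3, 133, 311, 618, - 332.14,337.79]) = [ - 954, - 684, - 661, - 332.14,-264,-52.55, 242/3, 133 , 160 , 311, 337.79, 618, 622, 796.69, 886, 903]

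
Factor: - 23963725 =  - 5^2*958549^1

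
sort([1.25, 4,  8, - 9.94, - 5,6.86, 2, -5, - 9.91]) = [ - 9.94, - 9.91, - 5, - 5, 1.25, 2, 4, 6.86,8]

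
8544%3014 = 2516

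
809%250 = 59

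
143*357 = 51051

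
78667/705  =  78667/705 = 111.58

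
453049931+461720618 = 914770549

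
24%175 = 24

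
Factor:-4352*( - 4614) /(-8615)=- 20080128/8615 = -2^9*3^1*5^( - 1)* 17^1*769^1*1723^(-1) 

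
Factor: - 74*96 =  - 7104= - 2^6*3^1 * 37^1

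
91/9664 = 91/9664 = 0.01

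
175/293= 175/293 = 0.60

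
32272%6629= 5756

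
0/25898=0 = 0.00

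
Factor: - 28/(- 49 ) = 2^2*7^( - 1)= 4/7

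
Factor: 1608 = 2^3*3^1* 67^1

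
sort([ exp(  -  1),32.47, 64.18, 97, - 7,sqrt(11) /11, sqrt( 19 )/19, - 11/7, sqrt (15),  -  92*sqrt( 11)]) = [ - 92*sqrt( 11), - 7, - 11/7, sqrt ( 19 ) /19, sqrt( 11) /11,exp( - 1),sqrt( 15),32.47, 64.18, 97 ]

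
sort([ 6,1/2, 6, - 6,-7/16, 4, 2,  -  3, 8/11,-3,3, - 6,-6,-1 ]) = [ - 6, - 6,  -  6,-3, - 3, - 1,-7/16, 1/2, 8/11,2,3 , 4, 6,6]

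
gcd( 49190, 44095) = 5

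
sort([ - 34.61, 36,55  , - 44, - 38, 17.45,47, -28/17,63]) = [  -  44, - 38, - 34.61, - 28/17, 17.45, 36, 47, 55, 63] 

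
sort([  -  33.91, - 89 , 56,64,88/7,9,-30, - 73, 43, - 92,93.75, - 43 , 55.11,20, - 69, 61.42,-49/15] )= [-92, - 89, -73, - 69, - 43, - 33.91, - 30, - 49/15  ,  9,88/7, 20,43,55.11,56,61.42,64, 93.75]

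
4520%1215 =875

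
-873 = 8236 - 9109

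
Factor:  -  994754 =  -2^1*353^1*1409^1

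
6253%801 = 646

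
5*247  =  1235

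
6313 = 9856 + - 3543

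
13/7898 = 13/7898 = 0.00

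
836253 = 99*8447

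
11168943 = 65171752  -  54002809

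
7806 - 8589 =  - 783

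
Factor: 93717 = 3^4*13^1*89^1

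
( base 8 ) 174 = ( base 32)3s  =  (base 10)124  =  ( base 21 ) 5j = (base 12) A4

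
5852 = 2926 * 2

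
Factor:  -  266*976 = - 259616 =-2^5 *7^1*19^1*61^1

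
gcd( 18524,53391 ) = 1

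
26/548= 13/274 = 0.05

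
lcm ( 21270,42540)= 42540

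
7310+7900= 15210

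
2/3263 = 2/3263 = 0.00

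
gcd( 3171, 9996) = 21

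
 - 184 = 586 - 770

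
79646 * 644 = 51292024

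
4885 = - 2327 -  - 7212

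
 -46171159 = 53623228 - 99794387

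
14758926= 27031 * 546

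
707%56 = 35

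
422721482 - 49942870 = 372778612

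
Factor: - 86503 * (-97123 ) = 8401430869 =13^1*23^1*31^1*241^1 * 3761^1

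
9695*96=930720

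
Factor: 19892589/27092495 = 3^1* 5^(-1 )*  109^(-1 ) * 151^1 * 43913^1*49711^( -1 )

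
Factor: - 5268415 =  - 5^1*19^1*55457^1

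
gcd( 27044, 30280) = 4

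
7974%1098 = 288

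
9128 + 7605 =16733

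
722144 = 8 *90268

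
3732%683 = 317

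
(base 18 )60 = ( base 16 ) 6C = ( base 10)108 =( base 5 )413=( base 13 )84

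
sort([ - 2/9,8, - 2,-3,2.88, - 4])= [  -  4, - 3, - 2 ,-2/9,  2.88,8 ] 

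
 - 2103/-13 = 2103/13 = 161.77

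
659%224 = 211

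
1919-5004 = -3085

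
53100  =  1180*45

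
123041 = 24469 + 98572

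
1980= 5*396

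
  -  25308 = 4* ( - 6327)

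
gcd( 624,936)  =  312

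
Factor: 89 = 89^1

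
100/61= 100/61 = 1.64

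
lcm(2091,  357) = 14637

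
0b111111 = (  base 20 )33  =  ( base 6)143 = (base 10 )63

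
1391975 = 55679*25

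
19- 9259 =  - 9240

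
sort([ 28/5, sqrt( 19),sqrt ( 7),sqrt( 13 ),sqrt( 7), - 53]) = [ - 53,sqrt( 7), sqrt( 7), sqrt( 13), sqrt (19), 28/5 ] 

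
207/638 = 207/638 = 0.32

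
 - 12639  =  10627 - 23266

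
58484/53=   58484/53 =1103.47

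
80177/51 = 1572 + 5/51 = 1572.10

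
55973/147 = 55973/147 = 380.77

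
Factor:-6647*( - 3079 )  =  17^2 *23^1*3079^1=20466113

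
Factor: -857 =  - 857^1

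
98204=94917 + 3287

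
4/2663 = 4/2663 = 0.00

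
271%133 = 5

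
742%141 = 37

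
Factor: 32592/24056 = 2^1*3^1*7^1*31^( - 1) = 42/31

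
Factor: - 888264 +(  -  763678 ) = - 2^1*825971^1 = - 1651942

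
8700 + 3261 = 11961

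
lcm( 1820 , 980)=12740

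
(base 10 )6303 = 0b1100010011111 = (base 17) 14dd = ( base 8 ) 14237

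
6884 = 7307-423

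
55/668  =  55/668 =0.08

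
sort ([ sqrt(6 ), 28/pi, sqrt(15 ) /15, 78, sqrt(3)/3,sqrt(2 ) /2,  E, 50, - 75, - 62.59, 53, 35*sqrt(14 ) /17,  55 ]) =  [ - 75 ,-62.59, sqrt ( 15 )/15, sqrt(3)/3, sqrt(2)/2,sqrt(6 ), E,35 * sqrt(14 )/17, 28/pi,50, 53, 55,  78 ]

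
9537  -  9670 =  - 133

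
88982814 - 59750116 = 29232698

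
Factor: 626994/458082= 499^( - 1)*683^1 = 683/499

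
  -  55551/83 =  - 670 + 59/83=- 669.29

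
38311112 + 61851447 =100162559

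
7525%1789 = 369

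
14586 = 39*374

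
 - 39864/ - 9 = 4429 + 1/3 = 4429.33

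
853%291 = 271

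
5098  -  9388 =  - 4290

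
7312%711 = 202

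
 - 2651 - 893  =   - 3544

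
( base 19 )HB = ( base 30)b4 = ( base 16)14e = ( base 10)334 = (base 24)dm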